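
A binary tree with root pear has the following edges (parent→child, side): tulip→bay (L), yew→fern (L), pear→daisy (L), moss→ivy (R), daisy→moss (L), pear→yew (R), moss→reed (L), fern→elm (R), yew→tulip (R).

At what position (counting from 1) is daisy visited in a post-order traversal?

4

Post-order visits the left subtree, then the right subtree, then the node.
At pear: go left to daisy.
  At daisy: go left to moss.
    At moss: go left to reed.
      reed is a leaf — visit reed.
    At moss: go right to ivy.
      ivy is a leaf — visit ivy.
    Visit moss.
  At daisy: no right child.
  Visit daisy.
At pear: go right to yew.
  At yew: go left to fern.
    At fern: no left child.
    At fern: go right to elm.
      elm is a leaf — visit elm.
    Visit fern.
  At yew: go right to tulip.
    At tulip: go left to bay.
      bay is a leaf — visit bay.
    At tulip: no right child.
    Visit tulip.
  Visit yew.
Visit pear.
Full post-order sequence: reed, ivy, moss, daisy, elm, fern, bay, tulip, yew, pear.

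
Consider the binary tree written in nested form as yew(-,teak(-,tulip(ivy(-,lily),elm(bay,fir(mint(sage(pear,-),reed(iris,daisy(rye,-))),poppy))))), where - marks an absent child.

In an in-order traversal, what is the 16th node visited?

poppy

In-order visits the left subtree, then the node, then the right subtree.
At yew: no left child.
Visit yew.
At yew: go right to teak.
  At teak: no left child.
  Visit teak.
  At teak: go right to tulip.
    At tulip: go left to ivy.
      At ivy: no left child.
      Visit ivy.
      At ivy: go right to lily.
        lily is a leaf — visit lily.
    Visit tulip.
    At tulip: go right to elm.
      At elm: go left to bay.
        bay is a leaf — visit bay.
      Visit elm.
      At elm: go right to fir.
        At fir: go left to mint.
          At mint: go left to sage.
            At sage: go left to pear.
              pear is a leaf — visit pear.
            Visit sage.
            At sage: no right child.
          Visit mint.
          At mint: go right to reed.
            At reed: go left to iris.
              iris is a leaf — visit iris.
            Visit reed.
            At reed: go right to daisy.
              At daisy: go left to rye.
                rye is a leaf — visit rye.
              Visit daisy.
              At daisy: no right child.
        Visit fir.
        At fir: go right to poppy.
          poppy is a leaf — visit poppy.
Full in-order sequence: yew, teak, ivy, lily, tulip, bay, elm, pear, sage, mint, iris, reed, rye, daisy, fir, poppy.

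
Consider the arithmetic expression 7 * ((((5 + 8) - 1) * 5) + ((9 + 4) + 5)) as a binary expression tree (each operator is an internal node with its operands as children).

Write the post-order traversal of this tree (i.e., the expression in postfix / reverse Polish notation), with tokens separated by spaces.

7 5 8 + 1 - 5 * 9 4 + 5 + + *

Post-order on an expression tree gives postfix notation: for each operator, emit left operand, right operand, then the operator.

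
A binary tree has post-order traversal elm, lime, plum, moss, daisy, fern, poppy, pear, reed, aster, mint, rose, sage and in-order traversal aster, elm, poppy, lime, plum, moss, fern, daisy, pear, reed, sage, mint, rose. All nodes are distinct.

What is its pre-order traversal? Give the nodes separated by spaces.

The last element of post-order is the root; it splits in-order into left and right subtrees.
Root sage: left subtree has 10 nodes {aster, elm, poppy, lime, plum, moss, fern, daisy, pear, reed}, right has 2 {mint, rose}.
  Root aster: left subtree has 0 nodes { }, right has 9 {elm, poppy, lime, plum, moss, fern, daisy, pear, reed}.
    Root reed: left subtree has 8 nodes {elm, poppy, lime, plum, moss, fern, daisy, pear}, right has 0 { }.
      Root pear: left subtree has 7 nodes {elm, poppy, lime, plum, moss, fern, daisy}, right has 0 { }.
        Root poppy: left subtree has 1 node {elm}, right has 5 {lime, plum, moss, fern, daisy}.
          Root fern: left subtree has 3 nodes {lime, plum, moss}, right has 1 {daisy}.
            Root moss: left subtree has 2 nodes {lime, plum}, right has 0 { }.
              Root plum: left subtree has 1 node {lime}, right has 0 { }.
  Root rose: left subtree has 1 node {mint}, right has 0 { }.

sage aster reed pear poppy elm fern moss plum lime daisy rose mint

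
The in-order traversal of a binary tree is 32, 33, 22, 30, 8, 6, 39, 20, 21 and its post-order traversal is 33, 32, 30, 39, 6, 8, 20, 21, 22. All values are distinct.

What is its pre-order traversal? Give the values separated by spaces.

22 32 33 21 20 8 30 6 39

The last element of post-order is the root; it splits in-order into left and right subtrees.
Root 22: left subtree has 2 nodes {32, 33}, right has 6 {30, 8, 6, 39, 20, 21}.
  Root 32: left subtree has 0 nodes { }, right has 1 {33}.
  Root 21: left subtree has 5 nodes {30, 8, 6, 39, 20}, right has 0 { }.
    Root 20: left subtree has 4 nodes {30, 8, 6, 39}, right has 0 { }.
      Root 8: left subtree has 1 node {30}, right has 2 {6, 39}.
        Root 6: left subtree has 0 nodes { }, right has 1 {39}.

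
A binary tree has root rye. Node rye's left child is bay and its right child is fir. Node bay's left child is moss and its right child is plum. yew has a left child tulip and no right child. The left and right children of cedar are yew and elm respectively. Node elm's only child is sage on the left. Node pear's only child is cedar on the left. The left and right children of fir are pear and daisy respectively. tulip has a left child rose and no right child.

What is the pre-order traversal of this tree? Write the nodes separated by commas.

rye, bay, moss, plum, fir, pear, cedar, yew, tulip, rose, elm, sage, daisy

Pre-order visits the node, then its left subtree, then its right subtree.
Visit rye.
At rye: go left to bay.
  Visit bay.
  At bay: go left to moss.
    moss is a leaf — visit moss.
  At bay: go right to plum.
    plum is a leaf — visit plum.
At rye: go right to fir.
  Visit fir.
  At fir: go left to pear.
    Visit pear.
    At pear: go left to cedar.
      Visit cedar.
      At cedar: go left to yew.
        Visit yew.
        At yew: go left to tulip.
          Visit tulip.
          At tulip: go left to rose.
            rose is a leaf — visit rose.
          At tulip: no right child.
        At yew: no right child.
      At cedar: go right to elm.
        Visit elm.
        At elm: go left to sage.
          sage is a leaf — visit sage.
        At elm: no right child.
    At pear: no right child.
  At fir: go right to daisy.
    daisy is a leaf — visit daisy.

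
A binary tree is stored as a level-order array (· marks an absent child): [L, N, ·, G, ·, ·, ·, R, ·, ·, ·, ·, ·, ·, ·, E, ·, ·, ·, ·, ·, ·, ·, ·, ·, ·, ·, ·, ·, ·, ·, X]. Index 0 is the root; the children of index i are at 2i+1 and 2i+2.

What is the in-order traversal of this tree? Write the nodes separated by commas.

X, E, R, G, N, L

In-order visits the left subtree, then the node, then the right subtree.
At L: go left to N.
  At N: go left to G.
    At G: go left to R.
      At R: go left to E.
        At E: go left to X.
          X is a leaf — visit X.
        Visit E.
        At E: no right child.
      Visit R.
      At R: no right child.
    Visit G.
    At G: no right child.
  Visit N.
  At N: no right child.
Visit L.
At L: no right child.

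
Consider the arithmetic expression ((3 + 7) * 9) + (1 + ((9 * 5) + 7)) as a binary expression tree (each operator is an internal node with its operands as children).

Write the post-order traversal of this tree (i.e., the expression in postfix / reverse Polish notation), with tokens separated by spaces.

Post-order on an expression tree gives postfix notation: for each operator, emit left operand, right operand, then the operator.

3 7 + 9 * 1 9 5 * 7 + + +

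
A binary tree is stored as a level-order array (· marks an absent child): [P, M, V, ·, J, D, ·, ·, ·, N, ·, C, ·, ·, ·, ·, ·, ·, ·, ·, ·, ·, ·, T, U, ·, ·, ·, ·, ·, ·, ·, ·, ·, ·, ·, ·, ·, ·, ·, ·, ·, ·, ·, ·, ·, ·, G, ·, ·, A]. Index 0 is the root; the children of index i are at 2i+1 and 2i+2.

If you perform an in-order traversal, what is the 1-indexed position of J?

3

In-order visits the left subtree, then the node, then the right subtree.
At P: go left to M.
  At M: no left child.
  Visit M.
  At M: go right to J.
    At J: go left to N.
      N is a leaf — visit N.
    Visit J.
    At J: no right child.
Visit P.
At P: go right to V.
  At V: go left to D.
    At D: go left to C.
      At C: go left to T.
        At T: go left to G.
          G is a leaf — visit G.
        Visit T.
        At T: no right child.
      Visit C.
      At C: go right to U.
        At U: no left child.
        Visit U.
        At U: go right to A.
          A is a leaf — visit A.
    Visit D.
    At D: no right child.
  Visit V.
  At V: no right child.
Full in-order sequence: M, N, J, P, G, T, C, U, A, D, V.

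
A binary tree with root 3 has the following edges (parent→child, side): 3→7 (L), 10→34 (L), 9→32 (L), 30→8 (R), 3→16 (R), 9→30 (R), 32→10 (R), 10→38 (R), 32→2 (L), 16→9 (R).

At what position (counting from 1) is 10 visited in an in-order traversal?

7

In-order visits the left subtree, then the node, then the right subtree.
At 3: go left to 7.
  7 is a leaf — visit 7.
Visit 3.
At 3: go right to 16.
  At 16: no left child.
  Visit 16.
  At 16: go right to 9.
    At 9: go left to 32.
      At 32: go left to 2.
        2 is a leaf — visit 2.
      Visit 32.
      At 32: go right to 10.
        At 10: go left to 34.
          34 is a leaf — visit 34.
        Visit 10.
        At 10: go right to 38.
          38 is a leaf — visit 38.
    Visit 9.
    At 9: go right to 30.
      At 30: no left child.
      Visit 30.
      At 30: go right to 8.
        8 is a leaf — visit 8.
Full in-order sequence: 7, 3, 16, 2, 32, 34, 10, 38, 9, 30, 8.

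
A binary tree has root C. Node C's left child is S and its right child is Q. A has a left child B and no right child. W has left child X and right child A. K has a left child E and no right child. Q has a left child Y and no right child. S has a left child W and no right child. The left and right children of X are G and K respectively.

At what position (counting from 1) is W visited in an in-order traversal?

In-order visits the left subtree, then the node, then the right subtree.
At C: go left to S.
  At S: go left to W.
    At W: go left to X.
      At X: go left to G.
        G is a leaf — visit G.
      Visit X.
      At X: go right to K.
        At K: go left to E.
          E is a leaf — visit E.
        Visit K.
        At K: no right child.
    Visit W.
    At W: go right to A.
      At A: go left to B.
        B is a leaf — visit B.
      Visit A.
      At A: no right child.
  Visit S.
  At S: no right child.
Visit C.
At C: go right to Q.
  At Q: go left to Y.
    Y is a leaf — visit Y.
  Visit Q.
  At Q: no right child.
Full in-order sequence: G, X, E, K, W, B, A, S, C, Y, Q.

5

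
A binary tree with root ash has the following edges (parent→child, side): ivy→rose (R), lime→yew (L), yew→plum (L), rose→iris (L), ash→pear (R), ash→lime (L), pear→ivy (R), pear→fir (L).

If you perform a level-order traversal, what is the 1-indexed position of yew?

Level-order visits nodes level by level from the root, left to right within each level.
Level 0: ash
Level 1: lime, pear
Level 2: yew, fir, ivy
Level 3: plum, rose
Level 4: iris
Full level-order sequence: ash, lime, pear, yew, fir, ivy, plum, rose, iris.

4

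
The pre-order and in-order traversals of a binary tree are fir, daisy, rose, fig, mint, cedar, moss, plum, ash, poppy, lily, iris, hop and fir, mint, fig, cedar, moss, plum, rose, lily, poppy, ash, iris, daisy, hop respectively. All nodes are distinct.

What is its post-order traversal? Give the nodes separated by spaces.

mint plum moss cedar fig lily poppy iris ash rose hop daisy fir

The first element of pre-order is the root; it splits in-order into left and right subtrees.
Root fir: left subtree has 0 nodes { }, right has 12 {mint, fig, cedar, moss, plum, rose, lily, poppy, ash, iris, daisy, hop}.
  Root daisy: left subtree has 10 nodes {mint, fig, cedar, moss, plum, rose, lily, poppy, ash, iris}, right has 1 {hop}.
    Root rose: left subtree has 5 nodes {mint, fig, cedar, moss, plum}, right has 4 {lily, poppy, ash, iris}.
      Root fig: left subtree has 1 node {mint}, right has 3 {cedar, moss, plum}.
        Root cedar: left subtree has 0 nodes { }, right has 2 {moss, plum}.
          Root moss: left subtree has 0 nodes { }, right has 1 {plum}.
      Root ash: left subtree has 2 nodes {lily, poppy}, right has 1 {iris}.
        Root poppy: left subtree has 1 node {lily}, right has 0 { }.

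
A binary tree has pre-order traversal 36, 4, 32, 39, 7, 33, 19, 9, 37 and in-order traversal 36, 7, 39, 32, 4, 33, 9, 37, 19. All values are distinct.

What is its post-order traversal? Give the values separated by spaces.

7 39 32 37 9 19 33 4 36

The first element of pre-order is the root; it splits in-order into left and right subtrees.
Root 36: left subtree has 0 nodes { }, right has 8 {7, 39, 32, 4, 33, 9, 37, 19}.
  Root 4: left subtree has 3 nodes {7, 39, 32}, right has 4 {33, 9, 37, 19}.
    Root 32: left subtree has 2 nodes {7, 39}, right has 0 { }.
      Root 39: left subtree has 1 node {7}, right has 0 { }.
    Root 33: left subtree has 0 nodes { }, right has 3 {9, 37, 19}.
      Root 19: left subtree has 2 nodes {9, 37}, right has 0 { }.
        Root 9: left subtree has 0 nodes { }, right has 1 {37}.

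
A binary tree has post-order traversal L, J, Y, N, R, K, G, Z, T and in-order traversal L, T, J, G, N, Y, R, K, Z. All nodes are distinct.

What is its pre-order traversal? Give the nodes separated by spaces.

The last element of post-order is the root; it splits in-order into left and right subtrees.
Root T: left subtree has 1 node {L}, right has 7 {J, G, N, Y, R, K, Z}.
  Root Z: left subtree has 6 nodes {J, G, N, Y, R, K}, right has 0 { }.
    Root G: left subtree has 1 node {J}, right has 4 {N, Y, R, K}.
      Root K: left subtree has 3 nodes {N, Y, R}, right has 0 { }.
        Root R: left subtree has 2 nodes {N, Y}, right has 0 { }.
          Root N: left subtree has 0 nodes { }, right has 1 {Y}.

T L Z G J K R N Y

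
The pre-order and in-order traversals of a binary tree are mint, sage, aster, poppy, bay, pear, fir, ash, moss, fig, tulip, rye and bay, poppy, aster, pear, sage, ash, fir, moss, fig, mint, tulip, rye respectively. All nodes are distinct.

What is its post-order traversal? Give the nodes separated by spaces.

The first element of pre-order is the root; it splits in-order into left and right subtrees.
Root mint: left subtree has 9 nodes {bay, poppy, aster, pear, sage, ash, fir, moss, fig}, right has 2 {tulip, rye}.
  Root sage: left subtree has 4 nodes {bay, poppy, aster, pear}, right has 4 {ash, fir, moss, fig}.
    Root aster: left subtree has 2 nodes {bay, poppy}, right has 1 {pear}.
      Root poppy: left subtree has 1 node {bay}, right has 0 { }.
    Root fir: left subtree has 1 node {ash}, right has 2 {moss, fig}.
      Root moss: left subtree has 0 nodes { }, right has 1 {fig}.
  Root tulip: left subtree has 0 nodes { }, right has 1 {rye}.

bay poppy pear aster ash fig moss fir sage rye tulip mint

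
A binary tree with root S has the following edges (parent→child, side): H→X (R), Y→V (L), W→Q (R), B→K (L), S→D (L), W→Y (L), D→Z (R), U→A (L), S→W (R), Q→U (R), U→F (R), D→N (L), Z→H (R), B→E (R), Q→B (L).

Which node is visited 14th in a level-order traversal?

E

Level-order visits nodes level by level from the root, left to right within each level.
Level 0: S
Level 1: D, W
Level 2: N, Z, Y, Q
Level 3: H, V, B, U
Level 4: X, K, E, A, F
Full level-order sequence: S, D, W, N, Z, Y, Q, H, V, B, U, X, K, E, A, F.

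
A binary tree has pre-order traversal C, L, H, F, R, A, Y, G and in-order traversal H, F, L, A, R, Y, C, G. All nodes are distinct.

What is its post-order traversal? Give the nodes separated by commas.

The first element of pre-order is the root; it splits in-order into left and right subtrees.
Root C: left subtree has 6 nodes {H, F, L, A, R, Y}, right has 1 {G}.
  Root L: left subtree has 2 nodes {H, F}, right has 3 {A, R, Y}.
    Root H: left subtree has 0 nodes { }, right has 1 {F}.
    Root R: left subtree has 1 node {A}, right has 1 {Y}.

F, H, A, Y, R, L, G, C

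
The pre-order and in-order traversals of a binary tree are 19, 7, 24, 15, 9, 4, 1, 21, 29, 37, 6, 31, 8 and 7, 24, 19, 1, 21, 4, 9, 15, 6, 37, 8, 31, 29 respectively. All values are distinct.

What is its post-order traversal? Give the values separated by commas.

24, 7, 21, 1, 4, 9, 6, 8, 31, 37, 29, 15, 19

The first element of pre-order is the root; it splits in-order into left and right subtrees.
Root 19: left subtree has 2 nodes {7, 24}, right has 10 {1, 21, 4, 9, 15, 6, 37, 8, 31, 29}.
  Root 7: left subtree has 0 nodes { }, right has 1 {24}.
  Root 15: left subtree has 4 nodes {1, 21, 4, 9}, right has 5 {6, 37, 8, 31, 29}.
    Root 9: left subtree has 3 nodes {1, 21, 4}, right has 0 { }.
      Root 4: left subtree has 2 nodes {1, 21}, right has 0 { }.
        Root 1: left subtree has 0 nodes { }, right has 1 {21}.
    Root 29: left subtree has 4 nodes {6, 37, 8, 31}, right has 0 { }.
      Root 37: left subtree has 1 node {6}, right has 2 {8, 31}.
        Root 31: left subtree has 1 node {8}, right has 0 { }.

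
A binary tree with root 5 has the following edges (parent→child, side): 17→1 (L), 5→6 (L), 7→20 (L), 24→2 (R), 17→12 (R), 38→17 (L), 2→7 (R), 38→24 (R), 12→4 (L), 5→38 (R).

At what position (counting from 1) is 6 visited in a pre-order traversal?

2

Pre-order visits the node, then its left subtree, then its right subtree.
Visit 5.
At 5: go left to 6.
  6 is a leaf — visit 6.
At 5: go right to 38.
  Visit 38.
  At 38: go left to 17.
    Visit 17.
    At 17: go left to 1.
      1 is a leaf — visit 1.
    At 17: go right to 12.
      Visit 12.
      At 12: go left to 4.
        4 is a leaf — visit 4.
      At 12: no right child.
  At 38: go right to 24.
    Visit 24.
    At 24: no left child.
    At 24: go right to 2.
      Visit 2.
      At 2: no left child.
      At 2: go right to 7.
        Visit 7.
        At 7: go left to 20.
          20 is a leaf — visit 20.
        At 7: no right child.
Full pre-order sequence: 5, 6, 38, 17, 1, 12, 4, 24, 2, 7, 20.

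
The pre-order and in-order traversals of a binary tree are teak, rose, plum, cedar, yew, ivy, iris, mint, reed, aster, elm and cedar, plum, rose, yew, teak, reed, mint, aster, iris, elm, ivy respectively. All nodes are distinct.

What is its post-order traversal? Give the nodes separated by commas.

cedar, plum, yew, rose, reed, aster, mint, elm, iris, ivy, teak

The first element of pre-order is the root; it splits in-order into left and right subtrees.
Root teak: left subtree has 4 nodes {cedar, plum, rose, yew}, right has 6 {reed, mint, aster, iris, elm, ivy}.
  Root rose: left subtree has 2 nodes {cedar, plum}, right has 1 {yew}.
    Root plum: left subtree has 1 node {cedar}, right has 0 { }.
  Root ivy: left subtree has 5 nodes {reed, mint, aster, iris, elm}, right has 0 { }.
    Root iris: left subtree has 3 nodes {reed, mint, aster}, right has 1 {elm}.
      Root mint: left subtree has 1 node {reed}, right has 1 {aster}.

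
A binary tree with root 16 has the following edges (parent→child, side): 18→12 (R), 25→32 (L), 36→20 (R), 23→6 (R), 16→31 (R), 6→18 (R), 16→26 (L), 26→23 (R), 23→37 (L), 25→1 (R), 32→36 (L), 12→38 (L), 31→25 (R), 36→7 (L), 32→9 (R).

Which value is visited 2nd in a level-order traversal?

Level-order visits nodes level by level from the root, left to right within each level.
Level 0: 16
Level 1: 26, 31
Level 2: 23, 25
Level 3: 37, 6, 32, 1
Level 4: 18, 36, 9
Level 5: 12, 7, 20
Level 6: 38
Full level-order sequence: 16, 26, 31, 23, 25, 37, 6, 32, 1, 18, 36, 9, 12, 7, 20, 38.

26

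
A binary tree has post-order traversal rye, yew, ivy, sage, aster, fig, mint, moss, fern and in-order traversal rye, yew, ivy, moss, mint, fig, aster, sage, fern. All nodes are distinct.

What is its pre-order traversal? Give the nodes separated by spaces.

fern moss ivy yew rye mint fig aster sage

The last element of post-order is the root; it splits in-order into left and right subtrees.
Root fern: left subtree has 8 nodes {rye, yew, ivy, moss, mint, fig, aster, sage}, right has 0 { }.
  Root moss: left subtree has 3 nodes {rye, yew, ivy}, right has 4 {mint, fig, aster, sage}.
    Root ivy: left subtree has 2 nodes {rye, yew}, right has 0 { }.
      Root yew: left subtree has 1 node {rye}, right has 0 { }.
    Root mint: left subtree has 0 nodes { }, right has 3 {fig, aster, sage}.
      Root fig: left subtree has 0 nodes { }, right has 2 {aster, sage}.
        Root aster: left subtree has 0 nodes { }, right has 1 {sage}.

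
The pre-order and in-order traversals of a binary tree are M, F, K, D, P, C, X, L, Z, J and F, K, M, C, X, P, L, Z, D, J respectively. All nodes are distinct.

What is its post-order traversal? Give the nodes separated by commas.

The first element of pre-order is the root; it splits in-order into left and right subtrees.
Root M: left subtree has 2 nodes {F, K}, right has 7 {C, X, P, L, Z, D, J}.
  Root F: left subtree has 0 nodes { }, right has 1 {K}.
  Root D: left subtree has 5 nodes {C, X, P, L, Z}, right has 1 {J}.
    Root P: left subtree has 2 nodes {C, X}, right has 2 {L, Z}.
      Root C: left subtree has 0 nodes { }, right has 1 {X}.
      Root L: left subtree has 0 nodes { }, right has 1 {Z}.

K, F, X, C, Z, L, P, J, D, M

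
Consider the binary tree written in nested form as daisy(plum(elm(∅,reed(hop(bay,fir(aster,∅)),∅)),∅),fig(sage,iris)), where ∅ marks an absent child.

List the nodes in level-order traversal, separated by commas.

Level-order visits nodes level by level from the root, left to right within each level.
Level 0: daisy
Level 1: plum, fig
Level 2: elm, sage, iris
Level 3: reed
Level 4: hop
Level 5: bay, fir
Level 6: aster

daisy, plum, fig, elm, sage, iris, reed, hop, bay, fir, aster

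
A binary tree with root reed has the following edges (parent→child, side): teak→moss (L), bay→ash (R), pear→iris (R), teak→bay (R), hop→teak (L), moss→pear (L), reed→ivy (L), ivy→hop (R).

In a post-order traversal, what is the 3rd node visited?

moss

Post-order visits the left subtree, then the right subtree, then the node.
At reed: go left to ivy.
  At ivy: no left child.
  At ivy: go right to hop.
    At hop: go left to teak.
      At teak: go left to moss.
        At moss: go left to pear.
          At pear: no left child.
          At pear: go right to iris.
            iris is a leaf — visit iris.
          Visit pear.
        At moss: no right child.
        Visit moss.
      At teak: go right to bay.
        At bay: no left child.
        At bay: go right to ash.
          ash is a leaf — visit ash.
        Visit bay.
      Visit teak.
    At hop: no right child.
    Visit hop.
  Visit ivy.
At reed: no right child.
Visit reed.
Full post-order sequence: iris, pear, moss, ash, bay, teak, hop, ivy, reed.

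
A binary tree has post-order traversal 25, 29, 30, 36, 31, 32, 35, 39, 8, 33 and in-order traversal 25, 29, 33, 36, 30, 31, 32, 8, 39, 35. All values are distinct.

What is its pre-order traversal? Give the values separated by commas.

The last element of post-order is the root; it splits in-order into left and right subtrees.
Root 33: left subtree has 2 nodes {25, 29}, right has 7 {36, 30, 31, 32, 8, 39, 35}.
  Root 29: left subtree has 1 node {25}, right has 0 { }.
  Root 8: left subtree has 4 nodes {36, 30, 31, 32}, right has 2 {39, 35}.
    Root 32: left subtree has 3 nodes {36, 30, 31}, right has 0 { }.
      Root 31: left subtree has 2 nodes {36, 30}, right has 0 { }.
        Root 36: left subtree has 0 nodes { }, right has 1 {30}.
    Root 39: left subtree has 0 nodes { }, right has 1 {35}.

33, 29, 25, 8, 32, 31, 36, 30, 39, 35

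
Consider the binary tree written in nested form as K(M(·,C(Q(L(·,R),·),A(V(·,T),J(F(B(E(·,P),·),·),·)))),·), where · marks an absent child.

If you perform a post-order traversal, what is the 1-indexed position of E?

7

Post-order visits the left subtree, then the right subtree, then the node.
At K: go left to M.
  At M: no left child.
  At M: go right to C.
    At C: go left to Q.
      At Q: go left to L.
        At L: no left child.
        At L: go right to R.
          R is a leaf — visit R.
        Visit L.
      At Q: no right child.
      Visit Q.
    At C: go right to A.
      At A: go left to V.
        At V: no left child.
        At V: go right to T.
          T is a leaf — visit T.
        Visit V.
      At A: go right to J.
        At J: go left to F.
          At F: go left to B.
            At B: go left to E.
              At E: no left child.
              At E: go right to P.
                P is a leaf — visit P.
              Visit E.
            At B: no right child.
            Visit B.
          At F: no right child.
          Visit F.
        At J: no right child.
        Visit J.
      Visit A.
    Visit C.
  Visit M.
At K: no right child.
Visit K.
Full post-order sequence: R, L, Q, T, V, P, E, B, F, J, A, C, M, K.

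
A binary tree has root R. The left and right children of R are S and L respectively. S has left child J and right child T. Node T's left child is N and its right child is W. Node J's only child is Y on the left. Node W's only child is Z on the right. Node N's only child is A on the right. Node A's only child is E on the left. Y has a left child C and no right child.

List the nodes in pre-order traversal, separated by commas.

Pre-order visits the node, then its left subtree, then its right subtree.
Visit R.
At R: go left to S.
  Visit S.
  At S: go left to J.
    Visit J.
    At J: go left to Y.
      Visit Y.
      At Y: go left to C.
        C is a leaf — visit C.
      At Y: no right child.
    At J: no right child.
  At S: go right to T.
    Visit T.
    At T: go left to N.
      Visit N.
      At N: no left child.
      At N: go right to A.
        Visit A.
        At A: go left to E.
          E is a leaf — visit E.
        At A: no right child.
    At T: go right to W.
      Visit W.
      At W: no left child.
      At W: go right to Z.
        Z is a leaf — visit Z.
At R: go right to L.
  L is a leaf — visit L.

R, S, J, Y, C, T, N, A, E, W, Z, L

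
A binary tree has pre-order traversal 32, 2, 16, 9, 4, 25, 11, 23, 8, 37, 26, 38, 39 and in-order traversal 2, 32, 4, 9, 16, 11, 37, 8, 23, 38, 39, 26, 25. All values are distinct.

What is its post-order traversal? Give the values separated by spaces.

2 4 9 37 8 39 38 26 23 11 25 16 32

The first element of pre-order is the root; it splits in-order into left and right subtrees.
Root 32: left subtree has 1 node {2}, right has 11 {4, 9, 16, 11, 37, 8, 23, 38, 39, 26, 25}.
  Root 16: left subtree has 2 nodes {4, 9}, right has 8 {11, 37, 8, 23, 38, 39, 26, 25}.
    Root 9: left subtree has 1 node {4}, right has 0 { }.
    Root 25: left subtree has 7 nodes {11, 37, 8, 23, 38, 39, 26}, right has 0 { }.
      Root 11: left subtree has 0 nodes { }, right has 6 {37, 8, 23, 38, 39, 26}.
        Root 23: left subtree has 2 nodes {37, 8}, right has 3 {38, 39, 26}.
          Root 8: left subtree has 1 node {37}, right has 0 { }.
          Root 26: left subtree has 2 nodes {38, 39}, right has 0 { }.
            Root 38: left subtree has 0 nodes { }, right has 1 {39}.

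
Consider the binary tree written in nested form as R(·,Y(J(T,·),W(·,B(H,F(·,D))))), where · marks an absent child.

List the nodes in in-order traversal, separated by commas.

R, T, J, Y, W, H, B, F, D

In-order visits the left subtree, then the node, then the right subtree.
At R: no left child.
Visit R.
At R: go right to Y.
  At Y: go left to J.
    At J: go left to T.
      T is a leaf — visit T.
    Visit J.
    At J: no right child.
  Visit Y.
  At Y: go right to W.
    At W: no left child.
    Visit W.
    At W: go right to B.
      At B: go left to H.
        H is a leaf — visit H.
      Visit B.
      At B: go right to F.
        At F: no left child.
        Visit F.
        At F: go right to D.
          D is a leaf — visit D.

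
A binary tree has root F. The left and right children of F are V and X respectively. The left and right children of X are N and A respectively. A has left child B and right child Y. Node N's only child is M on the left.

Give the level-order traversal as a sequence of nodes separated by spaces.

F V X N A M B Y

Level-order visits nodes level by level from the root, left to right within each level.
Level 0: F
Level 1: V, X
Level 2: N, A
Level 3: M, B, Y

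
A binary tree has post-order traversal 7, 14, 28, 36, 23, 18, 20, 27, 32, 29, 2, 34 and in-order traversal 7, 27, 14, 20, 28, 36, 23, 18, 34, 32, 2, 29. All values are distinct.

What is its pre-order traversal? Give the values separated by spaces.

34 27 7 20 14 18 23 36 28 2 32 29

The last element of post-order is the root; it splits in-order into left and right subtrees.
Root 34: left subtree has 8 nodes {7, 27, 14, 20, 28, 36, 23, 18}, right has 3 {32, 2, 29}.
  Root 27: left subtree has 1 node {7}, right has 6 {14, 20, 28, 36, 23, 18}.
    Root 20: left subtree has 1 node {14}, right has 4 {28, 36, 23, 18}.
      Root 18: left subtree has 3 nodes {28, 36, 23}, right has 0 { }.
        Root 23: left subtree has 2 nodes {28, 36}, right has 0 { }.
          Root 36: left subtree has 1 node {28}, right has 0 { }.
  Root 2: left subtree has 1 node {32}, right has 1 {29}.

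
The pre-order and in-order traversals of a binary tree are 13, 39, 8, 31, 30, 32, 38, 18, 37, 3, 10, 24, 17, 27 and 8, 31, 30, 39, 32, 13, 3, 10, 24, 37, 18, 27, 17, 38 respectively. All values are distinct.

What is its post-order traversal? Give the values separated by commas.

The first element of pre-order is the root; it splits in-order into left and right subtrees.
Root 13: left subtree has 5 nodes {8, 31, 30, 39, 32}, right has 8 {3, 10, 24, 37, 18, 27, 17, 38}.
  Root 39: left subtree has 3 nodes {8, 31, 30}, right has 1 {32}.
    Root 8: left subtree has 0 nodes { }, right has 2 {31, 30}.
      Root 31: left subtree has 0 nodes { }, right has 1 {30}.
  Root 38: left subtree has 7 nodes {3, 10, 24, 37, 18, 27, 17}, right has 0 { }.
    Root 18: left subtree has 4 nodes {3, 10, 24, 37}, right has 2 {27, 17}.
      Root 37: left subtree has 3 nodes {3, 10, 24}, right has 0 { }.
        Root 3: left subtree has 0 nodes { }, right has 2 {10, 24}.
          Root 10: left subtree has 0 nodes { }, right has 1 {24}.
      Root 17: left subtree has 1 node {27}, right has 0 { }.

30, 31, 8, 32, 39, 24, 10, 3, 37, 27, 17, 18, 38, 13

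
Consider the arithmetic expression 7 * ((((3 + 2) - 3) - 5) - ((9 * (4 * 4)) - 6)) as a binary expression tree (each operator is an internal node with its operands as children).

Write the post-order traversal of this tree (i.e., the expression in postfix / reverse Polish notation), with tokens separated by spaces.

Post-order on an expression tree gives postfix notation: for each operator, emit left operand, right operand, then the operator.

7 3 2 + 3 - 5 - 9 4 4 * * 6 - - *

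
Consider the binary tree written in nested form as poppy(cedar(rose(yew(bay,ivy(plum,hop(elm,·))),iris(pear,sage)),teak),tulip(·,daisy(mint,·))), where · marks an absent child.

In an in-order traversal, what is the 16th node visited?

daisy

In-order visits the left subtree, then the node, then the right subtree.
At poppy: go left to cedar.
  At cedar: go left to rose.
    At rose: go left to yew.
      At yew: go left to bay.
        bay is a leaf — visit bay.
      Visit yew.
      At yew: go right to ivy.
        At ivy: go left to plum.
          plum is a leaf — visit plum.
        Visit ivy.
        At ivy: go right to hop.
          At hop: go left to elm.
            elm is a leaf — visit elm.
          Visit hop.
          At hop: no right child.
    Visit rose.
    At rose: go right to iris.
      At iris: go left to pear.
        pear is a leaf — visit pear.
      Visit iris.
      At iris: go right to sage.
        sage is a leaf — visit sage.
  Visit cedar.
  At cedar: go right to teak.
    teak is a leaf — visit teak.
Visit poppy.
At poppy: go right to tulip.
  At tulip: no left child.
  Visit tulip.
  At tulip: go right to daisy.
    At daisy: go left to mint.
      mint is a leaf — visit mint.
    Visit daisy.
    At daisy: no right child.
Full in-order sequence: bay, yew, plum, ivy, elm, hop, rose, pear, iris, sage, cedar, teak, poppy, tulip, mint, daisy.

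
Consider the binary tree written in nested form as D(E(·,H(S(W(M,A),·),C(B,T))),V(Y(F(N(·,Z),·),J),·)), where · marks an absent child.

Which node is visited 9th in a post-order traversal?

Post-order visits the left subtree, then the right subtree, then the node.
At D: go left to E.
  At E: no left child.
  At E: go right to H.
    At H: go left to S.
      At S: go left to W.
        At W: go left to M.
          M is a leaf — visit M.
        At W: go right to A.
          A is a leaf — visit A.
        Visit W.
      At S: no right child.
      Visit S.
    At H: go right to C.
      At C: go left to B.
        B is a leaf — visit B.
      At C: go right to T.
        T is a leaf — visit T.
      Visit C.
    Visit H.
  Visit E.
At D: go right to V.
  At V: go left to Y.
    At Y: go left to F.
      At F: go left to N.
        At N: no left child.
        At N: go right to Z.
          Z is a leaf — visit Z.
        Visit N.
      At F: no right child.
      Visit F.
    At Y: go right to J.
      J is a leaf — visit J.
    Visit Y.
  At V: no right child.
  Visit V.
Visit D.
Full post-order sequence: M, A, W, S, B, T, C, H, E, Z, N, F, J, Y, V, D.

E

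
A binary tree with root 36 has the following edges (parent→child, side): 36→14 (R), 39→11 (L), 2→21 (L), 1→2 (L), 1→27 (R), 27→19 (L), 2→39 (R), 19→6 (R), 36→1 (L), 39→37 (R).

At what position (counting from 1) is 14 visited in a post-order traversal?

Post-order visits the left subtree, then the right subtree, then the node.
At 36: go left to 1.
  At 1: go left to 2.
    At 2: go left to 21.
      21 is a leaf — visit 21.
    At 2: go right to 39.
      At 39: go left to 11.
        11 is a leaf — visit 11.
      At 39: go right to 37.
        37 is a leaf — visit 37.
      Visit 39.
    Visit 2.
  At 1: go right to 27.
    At 27: go left to 19.
      At 19: no left child.
      At 19: go right to 6.
        6 is a leaf — visit 6.
      Visit 19.
    At 27: no right child.
    Visit 27.
  Visit 1.
At 36: go right to 14.
  14 is a leaf — visit 14.
Visit 36.
Full post-order sequence: 21, 11, 37, 39, 2, 6, 19, 27, 1, 14, 36.

10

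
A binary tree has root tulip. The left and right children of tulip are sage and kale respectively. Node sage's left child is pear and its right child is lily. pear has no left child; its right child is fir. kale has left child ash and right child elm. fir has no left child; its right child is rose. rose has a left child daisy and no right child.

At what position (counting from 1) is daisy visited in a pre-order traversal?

Pre-order visits the node, then its left subtree, then its right subtree.
Visit tulip.
At tulip: go left to sage.
  Visit sage.
  At sage: go left to pear.
    Visit pear.
    At pear: no left child.
    At pear: go right to fir.
      Visit fir.
      At fir: no left child.
      At fir: go right to rose.
        Visit rose.
        At rose: go left to daisy.
          daisy is a leaf — visit daisy.
        At rose: no right child.
  At sage: go right to lily.
    lily is a leaf — visit lily.
At tulip: go right to kale.
  Visit kale.
  At kale: go left to ash.
    ash is a leaf — visit ash.
  At kale: go right to elm.
    elm is a leaf — visit elm.
Full pre-order sequence: tulip, sage, pear, fir, rose, daisy, lily, kale, ash, elm.

6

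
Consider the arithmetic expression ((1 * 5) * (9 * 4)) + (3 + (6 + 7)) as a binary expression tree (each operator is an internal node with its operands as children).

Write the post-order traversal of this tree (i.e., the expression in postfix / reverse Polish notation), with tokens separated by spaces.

1 5 * 9 4 * * 3 6 7 + + +

Post-order on an expression tree gives postfix notation: for each operator, emit left operand, right operand, then the operator.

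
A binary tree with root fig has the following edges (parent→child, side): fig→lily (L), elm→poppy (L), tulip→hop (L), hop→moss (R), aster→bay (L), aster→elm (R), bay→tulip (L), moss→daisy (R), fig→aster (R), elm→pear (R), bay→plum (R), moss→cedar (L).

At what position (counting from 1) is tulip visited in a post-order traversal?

Post-order visits the left subtree, then the right subtree, then the node.
At fig: go left to lily.
  lily is a leaf — visit lily.
At fig: go right to aster.
  At aster: go left to bay.
    At bay: go left to tulip.
      At tulip: go left to hop.
        At hop: no left child.
        At hop: go right to moss.
          At moss: go left to cedar.
            cedar is a leaf — visit cedar.
          At moss: go right to daisy.
            daisy is a leaf — visit daisy.
          Visit moss.
        Visit hop.
      At tulip: no right child.
      Visit tulip.
    At bay: go right to plum.
      plum is a leaf — visit plum.
    Visit bay.
  At aster: go right to elm.
    At elm: go left to poppy.
      poppy is a leaf — visit poppy.
    At elm: go right to pear.
      pear is a leaf — visit pear.
    Visit elm.
  Visit aster.
Visit fig.
Full post-order sequence: lily, cedar, daisy, moss, hop, tulip, plum, bay, poppy, pear, elm, aster, fig.

6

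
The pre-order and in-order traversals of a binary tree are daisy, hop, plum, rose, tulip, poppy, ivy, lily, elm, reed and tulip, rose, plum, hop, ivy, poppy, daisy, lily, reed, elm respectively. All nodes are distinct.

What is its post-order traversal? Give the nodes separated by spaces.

tulip rose plum ivy poppy hop reed elm lily daisy

The first element of pre-order is the root; it splits in-order into left and right subtrees.
Root daisy: left subtree has 6 nodes {tulip, rose, plum, hop, ivy, poppy}, right has 3 {lily, reed, elm}.
  Root hop: left subtree has 3 nodes {tulip, rose, plum}, right has 2 {ivy, poppy}.
    Root plum: left subtree has 2 nodes {tulip, rose}, right has 0 { }.
      Root rose: left subtree has 1 node {tulip}, right has 0 { }.
    Root poppy: left subtree has 1 node {ivy}, right has 0 { }.
  Root lily: left subtree has 0 nodes { }, right has 2 {reed, elm}.
    Root elm: left subtree has 1 node {reed}, right has 0 { }.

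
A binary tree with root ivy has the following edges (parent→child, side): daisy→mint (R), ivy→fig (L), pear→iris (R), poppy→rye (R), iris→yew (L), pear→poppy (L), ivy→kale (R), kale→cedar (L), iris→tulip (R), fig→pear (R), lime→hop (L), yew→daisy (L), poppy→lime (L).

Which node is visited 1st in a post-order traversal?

hop

Post-order visits the left subtree, then the right subtree, then the node.
At ivy: go left to fig.
  At fig: no left child.
  At fig: go right to pear.
    At pear: go left to poppy.
      At poppy: go left to lime.
        At lime: go left to hop.
          hop is a leaf — visit hop.
        At lime: no right child.
        Visit lime.
      At poppy: go right to rye.
        rye is a leaf — visit rye.
      Visit poppy.
    At pear: go right to iris.
      At iris: go left to yew.
        At yew: go left to daisy.
          At daisy: no left child.
          At daisy: go right to mint.
            mint is a leaf — visit mint.
          Visit daisy.
        At yew: no right child.
        Visit yew.
      At iris: go right to tulip.
        tulip is a leaf — visit tulip.
      Visit iris.
    Visit pear.
  Visit fig.
At ivy: go right to kale.
  At kale: go left to cedar.
    cedar is a leaf — visit cedar.
  At kale: no right child.
  Visit kale.
Visit ivy.
Full post-order sequence: hop, lime, rye, poppy, mint, daisy, yew, tulip, iris, pear, fig, cedar, kale, ivy.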